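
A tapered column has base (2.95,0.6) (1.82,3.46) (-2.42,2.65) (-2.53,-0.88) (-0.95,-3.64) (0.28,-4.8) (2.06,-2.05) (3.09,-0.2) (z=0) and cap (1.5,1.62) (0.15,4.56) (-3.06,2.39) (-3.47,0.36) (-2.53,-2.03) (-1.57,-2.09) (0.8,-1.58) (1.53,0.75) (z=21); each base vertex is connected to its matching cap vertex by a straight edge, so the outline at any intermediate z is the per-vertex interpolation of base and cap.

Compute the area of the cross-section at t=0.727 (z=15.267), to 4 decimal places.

Area at t=0.727: 25.4164

Cross-section at t=0.727: each vertex is (1-t)·p0[i] + t·p1[i].
  v1: (1-0.727)·(2.95,0.6) + 0.727·(1.5,1.62) = (1.8959,1.3415)
  v2: (1-0.727)·(1.82,3.46) + 0.727·(0.15,4.56) = (0.6059,4.2597)
  v3: (1-0.727)·(-2.42,2.65) + 0.727·(-3.06,2.39) = (-2.8853,2.4610)
  v4: (1-0.727)·(-2.53,-0.88) + 0.727·(-3.47,0.36) = (-3.2134,0.0215)
  v5: (1-0.727)·(-0.95,-3.64) + 0.727·(-2.53,-2.03) = (-2.0987,-2.4695)
  v6: (1-0.727)·(0.28,-4.8) + 0.727·(-1.57,-2.09) = (-1.0649,-2.8298)
  v7: (1-0.727)·(2.06,-2.05) + 0.727·(0.8,-1.58) = (1.1440,-1.7083)
  v8: (1-0.727)·(3.09,-0.2) + 0.727·(1.53,0.75) = (1.9559,0.4907)
Shoelace sum Σ(x_i·y_{i+1} − x_{i+1}·y_i):
  i=1: 1.8959·4.2597 − 0.6059·1.3415 = +7.2629 (running +7.2629)
  i=2: 0.6059·2.4610 − -2.8853·4.2597 = +13.7816 (running +21.0445)
  i=3: -2.8853·0.0215 − -3.2134·2.4610 = +7.8461 (running +28.8905)
  i=4: -3.2134·-2.4695 − -2.0987·0.0215 = +7.9806 (running +36.8712)
  i=5: -2.0987·-2.8298 − -1.0649·-2.4695 = +3.3089 (running +40.1801)
  i=6: -1.0649·-1.7083 − 1.1440·-2.8298 = +5.0565 (running +45.2366)
  i=7: 1.1440·0.4907 − 1.9559·-1.7083 = +3.9025 (running +49.1392)
  i=8: 1.9559·1.3415 − 1.8959·0.4907 = +1.6937 (running +50.8329)
Area = |Σ|/2 = |50.8329|/2 = 25.4164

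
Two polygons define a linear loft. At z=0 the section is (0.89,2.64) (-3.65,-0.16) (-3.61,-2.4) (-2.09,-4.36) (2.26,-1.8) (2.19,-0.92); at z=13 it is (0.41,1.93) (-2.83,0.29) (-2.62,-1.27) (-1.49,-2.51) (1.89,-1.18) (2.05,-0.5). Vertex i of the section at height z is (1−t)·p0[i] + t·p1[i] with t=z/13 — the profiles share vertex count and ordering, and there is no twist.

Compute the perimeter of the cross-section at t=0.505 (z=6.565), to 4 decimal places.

Cross-section at t=0.505: each vertex is (1-t)·p0[i] + t·p1[i].
  v1: (1-0.505)·(0.89,2.64) + 0.505·(0.41,1.93) = (0.6476,2.2814)
  v2: (1-0.505)·(-3.65,-0.16) + 0.505·(-2.83,0.29) = (-3.2359,0.0672)
  v3: (1-0.505)·(-3.61,-2.4) + 0.505·(-2.62,-1.27) = (-3.1101,-1.8293)
  v4: (1-0.505)·(-2.09,-4.36) + 0.505·(-1.49,-2.51) = (-1.7870,-3.4258)
  v5: (1-0.505)·(2.26,-1.8) + 0.505·(1.89,-1.18) = (2.0731,-1.4869)
  v6: (1-0.505)·(2.19,-0.92) + 0.505·(2.05,-0.5) = (2.1193,-0.7079)
Perimeter = Σ |v_{i+1} − v_i|:
  edge 1→2: √(-3.8835² + -2.2142²) = 4.4704 (running 4.4704)
  edge 2→3: √(0.1258² + -1.8966²) = 1.9008 (running 6.3711)
  edge 3→4: √(1.3231² + -1.5964²) = 2.0734 (running 8.4445)
  edge 4→5: √(3.8601² + 1.9389²) = 4.3197 (running 12.7642)
  edge 5→6: √(0.0462² + 0.7790²) = 0.7804 (running 13.5446)
  edge 6→1: √(-1.4717² + 2.9893²) = 3.3320 (running 16.8766)
Perimeter = 16.8766

Perimeter at t=0.505: 16.8766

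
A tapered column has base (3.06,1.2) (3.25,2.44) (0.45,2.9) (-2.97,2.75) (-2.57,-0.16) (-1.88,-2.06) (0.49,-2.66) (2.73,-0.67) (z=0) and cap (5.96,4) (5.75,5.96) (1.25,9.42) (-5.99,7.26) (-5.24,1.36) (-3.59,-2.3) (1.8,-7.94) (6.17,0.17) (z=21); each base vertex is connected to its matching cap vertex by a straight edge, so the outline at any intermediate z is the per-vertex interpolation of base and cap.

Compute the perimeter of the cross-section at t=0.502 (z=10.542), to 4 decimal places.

Cross-section at t=0.502: each vertex is (1-t)·p0[i] + t·p1[i].
  v1: (1-0.502)·(3.06,1.2) + 0.502·(5.96,4) = (4.5158,2.6056)
  v2: (1-0.502)·(3.25,2.44) + 0.502·(5.75,5.96) = (4.5050,4.2070)
  v3: (1-0.502)·(0.45,2.9) + 0.502·(1.25,9.42) = (0.8516,6.1730)
  v4: (1-0.502)·(-2.97,2.75) + 0.502·(-5.99,7.26) = (-4.4860,5.0140)
  v5: (1-0.502)·(-2.57,-0.16) + 0.502·(-5.24,1.36) = (-3.9103,0.6030)
  v6: (1-0.502)·(-1.88,-2.06) + 0.502·(-3.59,-2.3) = (-2.7384,-2.1805)
  v7: (1-0.502)·(0.49,-2.66) + 0.502·(1.8,-7.94) = (1.1476,-5.3106)
  v8: (1-0.502)·(2.73,-0.67) + 0.502·(6.17,0.17) = (4.4569,-0.2483)
Perimeter = Σ |v_{i+1} − v_i|:
  edge 1→2: √(-0.0108² + 1.6014²) = 1.6015 (running 1.6015)
  edge 2→3: √(-3.6534² + 1.9660²) = 4.1488 (running 5.7503)
  edge 3→4: √(-5.3376² + -1.1590²) = 5.4620 (running 11.2123)
  edge 4→5: √(0.5757² + -4.4110²) = 4.4484 (running 15.6607)
  edge 5→6: √(1.1719² + -2.7835²) = 3.0202 (running 18.6808)
  edge 6→7: √(3.8860² + -3.1301²) = 4.9899 (running 23.6707)
  edge 7→8: √(3.3093² + 5.0622²) = 6.0479 (running 29.7186)
  edge 8→1: √(0.0589² + 2.8539²) = 2.8545 (running 32.5732)
Perimeter = 32.5732

Perimeter at t=0.502: 32.5732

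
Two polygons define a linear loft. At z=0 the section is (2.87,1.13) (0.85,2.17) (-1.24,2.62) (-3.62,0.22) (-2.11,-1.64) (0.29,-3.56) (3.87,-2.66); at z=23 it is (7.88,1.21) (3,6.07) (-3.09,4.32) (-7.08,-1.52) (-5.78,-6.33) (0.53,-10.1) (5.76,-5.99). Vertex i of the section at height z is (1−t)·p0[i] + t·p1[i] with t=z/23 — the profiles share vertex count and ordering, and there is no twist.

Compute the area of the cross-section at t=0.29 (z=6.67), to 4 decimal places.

Area at t=0.29: 56.4298

Cross-section at t=0.29: each vertex is (1-t)·p0[i] + t·p1[i].
  v1: (1-0.29)·(2.87,1.13) + 0.29·(7.88,1.21) = (4.3229,1.1532)
  v2: (1-0.29)·(0.85,2.17) + 0.29·(3,6.07) = (1.4735,3.3010)
  v3: (1-0.29)·(-1.24,2.62) + 0.29·(-3.09,4.32) = (-1.7765,3.1130)
  v4: (1-0.29)·(-3.62,0.22) + 0.29·(-7.08,-1.52) = (-4.6234,-0.2846)
  v5: (1-0.29)·(-2.11,-1.64) + 0.29·(-5.78,-6.33) = (-3.1743,-3.0001)
  v6: (1-0.29)·(0.29,-3.56) + 0.29·(0.53,-10.1) = (0.3596,-5.4566)
  v7: (1-0.29)·(3.87,-2.66) + 0.29·(5.76,-5.99) = (4.4181,-3.6257)
Shoelace sum Σ(x_i·y_{i+1} − x_{i+1}·y_i):
  i=1: 4.3229·3.3010 − 1.4735·1.1532 = +12.5707 (running +12.5707)
  i=2: 1.4735·3.1130 − -1.7765·3.3010 = +10.4512 (running +23.0219)
  i=3: -1.7765·-0.2846 − -4.6234·3.1130 = +14.8982 (running +37.9201)
  i=4: -4.6234·-3.0001 − -3.1743·-0.2846 = +12.9673 (running +50.8874)
  i=5: -3.1743·-5.4566 − 0.3596·-3.0001 = +18.3997 (running +69.2871)
  i=6: 0.3596·-3.6257 − 4.4181·-5.4566 = +22.8040 (running +92.0911)
  i=7: 4.4181·1.1532 − 4.3229·-3.6257 = +20.7685 (running +112.8596)
Area = |Σ|/2 = |112.8596|/2 = 56.4298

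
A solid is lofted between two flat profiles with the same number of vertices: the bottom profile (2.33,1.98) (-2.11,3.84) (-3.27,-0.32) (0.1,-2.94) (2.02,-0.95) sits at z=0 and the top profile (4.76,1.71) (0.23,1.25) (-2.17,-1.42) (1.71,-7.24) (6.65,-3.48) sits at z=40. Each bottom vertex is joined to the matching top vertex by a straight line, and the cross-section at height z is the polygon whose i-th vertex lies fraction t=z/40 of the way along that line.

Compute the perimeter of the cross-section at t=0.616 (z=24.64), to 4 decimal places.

Perimeter at t=0.616: 23.4958

Cross-section at t=0.616: each vertex is (1-t)·p0[i] + t·p1[i].
  v1: (1-0.616)·(2.33,1.98) + 0.616·(4.76,1.71) = (3.8269,1.8137)
  v2: (1-0.616)·(-2.11,3.84) + 0.616·(0.23,1.25) = (-0.6686,2.2446)
  v3: (1-0.616)·(-3.27,-0.32) + 0.616·(-2.17,-1.42) = (-2.5924,-0.9976)
  v4: (1-0.616)·(0.1,-2.94) + 0.616·(1.71,-7.24) = (1.0918,-5.5888)
  v5: (1-0.616)·(2.02,-0.95) + 0.616·(6.65,-3.48) = (4.8721,-2.5085)
Perimeter = Σ |v_{i+1} − v_i|:
  edge 1→2: √(-4.4954² + 0.4309²) = 4.5160 (running 4.5160)
  edge 2→3: √(-1.9238² + -3.2422²) = 3.7700 (running 8.2860)
  edge 3→4: √(3.6842² + -4.5912²) = 5.8866 (running 14.1726)
  edge 4→5: √(3.7803² + 3.0803²) = 4.8764 (running 19.0490)
  edge 5→1: √(-1.0452² + 4.3222²) = 4.4467 (running 23.4958)
Perimeter = 23.4958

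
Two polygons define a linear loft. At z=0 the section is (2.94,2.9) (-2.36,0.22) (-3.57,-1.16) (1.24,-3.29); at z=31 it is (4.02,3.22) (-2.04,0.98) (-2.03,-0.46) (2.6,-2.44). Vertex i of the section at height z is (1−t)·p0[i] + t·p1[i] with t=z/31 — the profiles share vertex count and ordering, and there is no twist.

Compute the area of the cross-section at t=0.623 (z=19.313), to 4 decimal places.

Area at t=0.623: 18.8681

Cross-section at t=0.623: each vertex is (1-t)·p0[i] + t·p1[i].
  v1: (1-0.623)·(2.94,2.9) + 0.623·(4.02,3.22) = (3.6128,3.0994)
  v2: (1-0.623)·(-2.36,0.22) + 0.623·(-2.04,0.98) = (-2.1606,0.6935)
  v3: (1-0.623)·(-3.57,-1.16) + 0.623·(-2.03,-0.46) = (-2.6106,-0.7239)
  v4: (1-0.623)·(1.24,-3.29) + 0.623·(2.6,-2.44) = (2.0873,-2.7604)
Shoelace sum Σ(x_i·y_{i+1} − x_{i+1}·y_i):
  i=1: 3.6128·0.6935 − -2.1606·3.0994 = +9.2020 (running +9.2020)
  i=2: -2.1606·-0.7239 − -2.6106·0.6935 = +3.3745 (running +12.5765)
  i=3: -2.6106·-2.7604 − 2.0873·-0.7239 = +8.7174 (running +21.2939)
  i=4: 2.0873·3.0994 − 3.6128·-2.7604 = +16.4423 (running +37.7362)
Area = |Σ|/2 = |37.7362|/2 = 18.8681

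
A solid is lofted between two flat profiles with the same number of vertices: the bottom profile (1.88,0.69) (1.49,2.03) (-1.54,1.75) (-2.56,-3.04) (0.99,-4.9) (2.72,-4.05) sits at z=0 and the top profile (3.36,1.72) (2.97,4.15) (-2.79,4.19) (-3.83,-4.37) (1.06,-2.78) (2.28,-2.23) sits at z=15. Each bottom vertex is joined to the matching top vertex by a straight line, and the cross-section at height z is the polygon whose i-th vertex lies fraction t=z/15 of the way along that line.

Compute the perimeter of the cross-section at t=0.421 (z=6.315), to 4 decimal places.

Perimeter at t=0.421: 22.7031

Cross-section at t=0.421: each vertex is (1-t)·p0[i] + t·p1[i].
  v1: (1-0.421)·(1.88,0.69) + 0.421·(3.36,1.72) = (2.5031,1.1236)
  v2: (1-0.421)·(1.49,2.03) + 0.421·(2.97,4.15) = (2.1131,2.9225)
  v3: (1-0.421)·(-1.54,1.75) + 0.421·(-2.79,4.19) = (-2.0663,2.7772)
  v4: (1-0.421)·(-2.56,-3.04) + 0.421·(-3.83,-4.37) = (-3.0947,-3.5999)
  v5: (1-0.421)·(0.99,-4.9) + 0.421·(1.06,-2.78) = (1.0195,-4.0075)
  v6: (1-0.421)·(2.72,-4.05) + 0.421·(2.28,-2.23) = (2.5348,-3.2838)
Perimeter = Σ |v_{i+1} − v_i|:
  edge 1→2: √(-0.3900² + 1.7989²) = 1.8407 (running 1.8407)
  edge 2→3: √(-4.1793² + -0.1453²) = 4.1819 (running 6.0225)
  edge 3→4: √(-1.0284² + -6.3772²) = 6.4596 (running 12.4821)
  edge 4→5: √(4.1141² + -0.4076²) = 4.1343 (running 16.6164)
  edge 5→6: √(1.5153² + 0.7237²) = 1.6792 (running 18.2956)
  edge 6→1: √(-0.0317² + 4.4074²) = 4.4075 (running 22.7031)
Perimeter = 22.7031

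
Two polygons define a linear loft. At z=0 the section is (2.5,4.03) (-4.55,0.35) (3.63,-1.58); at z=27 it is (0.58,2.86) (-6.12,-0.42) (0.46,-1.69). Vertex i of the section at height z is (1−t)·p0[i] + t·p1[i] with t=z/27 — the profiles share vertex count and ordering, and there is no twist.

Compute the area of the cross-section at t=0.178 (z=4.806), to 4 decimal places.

Cross-section at t=0.178: each vertex is (1-t)·p0[i] + t·p1[i].
  v1: (1-0.178)·(2.5,4.03) + 0.178·(0.58,2.86) = (2.1582,3.8217)
  v2: (1-0.178)·(-4.55,0.35) + 0.178·(-6.12,-0.42) = (-4.8295,0.2129)
  v3: (1-0.178)·(3.63,-1.58) + 0.178·(0.46,-1.69) = (3.0657,-1.5996)
Shoelace sum Σ(x_i·y_{i+1} − x_{i+1}·y_i):
  i=1: 2.1582·0.2129 − -4.8295·3.8217 = +18.9165 (running +18.9165)
  i=2: -4.8295·-1.5996 − 3.0657·0.2129 = +7.0723 (running +25.9888)
  i=3: 3.0657·3.8217 − 2.1582·-1.5996 = +15.1687 (running +41.1575)
Area = |Σ|/2 = |41.1575|/2 = 20.5788

Area at t=0.178: 20.5788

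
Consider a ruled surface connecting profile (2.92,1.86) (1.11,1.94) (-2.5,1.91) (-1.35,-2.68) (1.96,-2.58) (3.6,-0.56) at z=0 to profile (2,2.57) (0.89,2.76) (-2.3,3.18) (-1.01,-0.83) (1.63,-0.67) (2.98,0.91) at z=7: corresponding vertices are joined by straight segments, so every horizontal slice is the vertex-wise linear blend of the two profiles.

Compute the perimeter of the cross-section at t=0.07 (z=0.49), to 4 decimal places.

Perimeter at t=0.07: 18.3371

Cross-section at t=0.07: each vertex is (1-t)·p0[i] + t·p1[i].
  v1: (1-0.07)·(2.92,1.86) + 0.07·(2,2.57) = (2.8556,1.9097)
  v2: (1-0.07)·(1.11,1.94) + 0.07·(0.89,2.76) = (1.0946,1.9974)
  v3: (1-0.07)·(-2.5,1.91) + 0.07·(-2.3,3.18) = (-2.4860,1.9989)
  v4: (1-0.07)·(-1.35,-2.68) + 0.07·(-1.01,-0.83) = (-1.3262,-2.5505)
  v5: (1-0.07)·(1.96,-2.58) + 0.07·(1.63,-0.67) = (1.9369,-2.4463)
  v6: (1-0.07)·(3.6,-0.56) + 0.07·(2.98,0.91) = (3.5566,-0.4571)
Perimeter = Σ |v_{i+1} − v_i|:
  edge 1→2: √(-1.7610² + 0.0877²) = 1.7632 (running 1.7632)
  edge 2→3: √(-3.5806² + 0.0015²) = 3.5806 (running 5.3438)
  edge 3→4: √(1.1598² + -4.5494²) = 4.6949 (running 10.0387)
  edge 4→5: √(3.2631² + 0.1042²) = 3.2648 (running 13.3035)
  edge 5→6: √(1.6197² + 1.9892²) = 2.5652 (running 15.8687)
  edge 6→1: √(-0.7010² + 2.3668²) = 2.4684 (running 18.3371)
Perimeter = 18.3371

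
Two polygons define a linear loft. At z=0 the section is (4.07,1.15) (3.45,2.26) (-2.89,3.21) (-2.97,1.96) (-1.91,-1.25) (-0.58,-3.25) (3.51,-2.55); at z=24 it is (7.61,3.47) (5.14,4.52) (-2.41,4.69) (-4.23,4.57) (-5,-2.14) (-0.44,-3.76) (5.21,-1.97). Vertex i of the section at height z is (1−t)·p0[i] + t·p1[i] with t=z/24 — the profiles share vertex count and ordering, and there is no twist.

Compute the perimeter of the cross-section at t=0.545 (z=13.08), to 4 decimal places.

Perimeter at t=0.545: 28.8811

Cross-section at t=0.545: each vertex is (1-t)·p0[i] + t·p1[i].
  v1: (1-0.545)·(4.07,1.15) + 0.545·(7.61,3.47) = (5.9993,2.4144)
  v2: (1-0.545)·(3.45,2.26) + 0.545·(5.14,4.52) = (4.3711,3.4917)
  v3: (1-0.545)·(-2.89,3.21) + 0.545·(-2.41,4.69) = (-2.6284,4.0166)
  v4: (1-0.545)·(-2.97,1.96) + 0.545·(-4.23,4.57) = (-3.6567,3.3825)
  v5: (1-0.545)·(-1.91,-1.25) + 0.545·(-5,-2.14) = (-3.5941,-1.7351)
  v6: (1-0.545)·(-0.58,-3.25) + 0.545·(-0.44,-3.76) = (-0.5037,-3.5279)
  v7: (1-0.545)·(3.51,-2.55) + 0.545·(5.21,-1.97) = (4.4365,-2.2339)
Perimeter = Σ |v_{i+1} − v_i|:
  edge 1→2: √(-1.6282² + 1.0773²) = 1.9524 (running 1.9524)
  edge 2→3: √(-6.9995² + 0.5249²) = 7.0191 (running 8.9715)
  edge 3→4: √(-1.0283² + -0.6341²) = 1.2081 (running 10.1796)
  edge 4→5: √(0.0627² + -5.1175²) = 5.1179 (running 15.2975)
  edge 5→6: √(3.0903² + -1.7929²) = 3.5728 (running 18.8703)
  edge 6→7: √(4.9402² + 1.2940²) = 5.1069 (running 23.9771)
  edge 7→1: √(1.5628² + 4.6483²) = 4.9040 (running 28.8811)
Perimeter = 28.8811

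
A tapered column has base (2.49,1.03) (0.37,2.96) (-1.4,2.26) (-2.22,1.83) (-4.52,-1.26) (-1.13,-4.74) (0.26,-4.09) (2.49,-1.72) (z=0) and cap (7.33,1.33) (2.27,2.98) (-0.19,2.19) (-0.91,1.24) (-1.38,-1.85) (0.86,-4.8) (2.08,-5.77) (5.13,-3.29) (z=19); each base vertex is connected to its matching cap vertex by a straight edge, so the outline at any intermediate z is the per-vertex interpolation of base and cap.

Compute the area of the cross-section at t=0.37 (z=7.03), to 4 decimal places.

Area at t=0.37: 38.3618

Cross-section at t=0.37: each vertex is (1-t)·p0[i] + t·p1[i].
  v1: (1-0.37)·(2.49,1.03) + 0.37·(7.33,1.33) = (4.2808,1.1410)
  v2: (1-0.37)·(0.37,2.96) + 0.37·(2.27,2.98) = (1.0730,2.9674)
  v3: (1-0.37)·(-1.4,2.26) + 0.37·(-0.19,2.19) = (-0.9523,2.2341)
  v4: (1-0.37)·(-2.22,1.83) + 0.37·(-0.91,1.24) = (-1.7353,1.6117)
  v5: (1-0.37)·(-4.52,-1.26) + 0.37·(-1.38,-1.85) = (-3.3582,-1.4783)
  v6: (1-0.37)·(-1.13,-4.74) + 0.37·(0.86,-4.8) = (-0.3937,-4.7622)
  v7: (1-0.37)·(0.26,-4.09) + 0.37·(2.08,-5.77) = (0.9334,-4.7116)
  v8: (1-0.37)·(2.49,-1.72) + 0.37·(5.13,-3.29) = (3.4668,-2.3009)
Shoelace sum Σ(x_i·y_{i+1} − x_{i+1}·y_i):
  i=1: 4.2808·2.9674 − 1.0730·1.1410 = +11.4786 (running +11.4786)
  i=2: 1.0730·2.2341 − -0.9523·2.9674 = +5.2230 (running +16.7016)
  i=3: -0.9523·1.6117 − -1.7353·2.2341 = +2.3420 (running +19.0436)
  i=4: -1.7353·-1.4783 − -3.3582·1.6117 = +7.9777 (running +27.0213)
  i=5: -3.3582·-4.7622 − -0.3937·-1.4783 = +15.4104 (running +42.4317)
  i=6: -0.3937·-4.7116 − 0.9334·-4.7622 = +6.3000 (running +48.7317)
  i=7: 0.9334·-2.3009 − 3.4668·-4.7116 = +14.1865 (running +62.9182)
  i=8: 3.4668·1.1410 − 4.2808·-2.3009 = +13.8053 (running +76.7235)
Area = |Σ|/2 = |76.7235|/2 = 38.3618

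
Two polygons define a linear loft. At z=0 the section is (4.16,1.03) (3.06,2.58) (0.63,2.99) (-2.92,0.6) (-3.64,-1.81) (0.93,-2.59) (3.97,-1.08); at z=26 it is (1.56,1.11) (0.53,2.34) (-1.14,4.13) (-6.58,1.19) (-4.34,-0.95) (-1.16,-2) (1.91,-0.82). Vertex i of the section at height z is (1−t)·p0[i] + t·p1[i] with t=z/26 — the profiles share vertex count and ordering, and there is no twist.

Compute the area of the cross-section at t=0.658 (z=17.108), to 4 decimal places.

Cross-section at t=0.658: each vertex is (1-t)·p0[i] + t·p1[i].
  v1: (1-0.658)·(4.16,1.03) + 0.658·(1.56,1.11) = (2.4492,1.0826)
  v2: (1-0.658)·(3.06,2.58) + 0.658·(0.53,2.34) = (1.3953,2.4221)
  v3: (1-0.658)·(0.63,2.99) + 0.658·(-1.14,4.13) = (-0.5347,3.7401)
  v4: (1-0.658)·(-2.92,0.6) + 0.658·(-6.58,1.19) = (-5.3283,0.9882)
  v5: (1-0.658)·(-3.64,-1.81) + 0.658·(-4.34,-0.95) = (-4.1006,-1.2441)
  v6: (1-0.658)·(0.93,-2.59) + 0.658·(-1.16,-2) = (-0.4452,-2.2018)
  v7: (1-0.658)·(3.97,-1.08) + 0.658·(1.91,-0.82) = (2.6145,-0.9089)
Shoelace sum Σ(x_i·y_{i+1} − x_{i+1}·y_i):
  i=1: 2.4492·2.4221 − 1.3953·1.0826 = +4.4216 (running +4.4216)
  i=2: 1.3953·3.7401 − -0.5347·2.4221 = +6.5134 (running +10.9350)
  i=3: -0.5347·0.9882 − -5.3283·3.7401 = +19.4000 (running +30.3351)
  i=4: -5.3283·-1.2441 − -4.1006·0.9882 = +10.6813 (running +41.0164)
  i=5: -4.1006·-2.2018 − -0.4452·-1.2441 = +8.4747 (running +49.4911)
  i=6: -0.4452·-0.9089 − 2.6145·-2.2018 = +6.1613 (running +55.6524)
  i=7: 2.6145·1.0826 − 2.4492·-0.9089 = +5.0567 (running +60.7091)
Area = |Σ|/2 = |60.7091|/2 = 30.3545

Area at t=0.658: 30.3545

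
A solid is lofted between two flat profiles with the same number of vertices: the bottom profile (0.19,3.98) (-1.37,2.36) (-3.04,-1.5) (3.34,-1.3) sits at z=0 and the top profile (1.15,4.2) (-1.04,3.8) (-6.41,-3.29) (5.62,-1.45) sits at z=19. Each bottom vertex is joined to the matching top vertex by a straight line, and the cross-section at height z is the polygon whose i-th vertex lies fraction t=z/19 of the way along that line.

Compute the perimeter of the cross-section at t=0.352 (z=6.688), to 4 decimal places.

Cross-section at t=0.352: each vertex is (1-t)·p0[i] + t·p1[i].
  v1: (1-0.352)·(0.19,3.98) + 0.352·(1.15,4.2) = (0.5279,4.0574)
  v2: (1-0.352)·(-1.37,2.36) + 0.352·(-1.04,3.8) = (-1.2538,2.8669)
  v3: (1-0.352)·(-3.04,-1.5) + 0.352·(-6.41,-3.29) = (-4.2262,-2.1301)
  v4: (1-0.352)·(3.34,-1.3) + 0.352·(5.62,-1.45) = (4.1426,-1.3528)
Perimeter = Σ |v_{i+1} − v_i|:
  edge 1→2: √(-1.7818² + -1.1906²) = 2.1429 (running 2.1429)
  edge 2→3: √(-2.9724² + -4.9970²) = 5.8142 (running 7.9571)
  edge 3→4: √(8.3688² + 0.7773²) = 8.4048 (running 16.3619)
  edge 4→1: √(-3.6146² + 5.4102²) = 6.5066 (running 22.8686)
Perimeter = 22.8686

Perimeter at t=0.352: 22.8686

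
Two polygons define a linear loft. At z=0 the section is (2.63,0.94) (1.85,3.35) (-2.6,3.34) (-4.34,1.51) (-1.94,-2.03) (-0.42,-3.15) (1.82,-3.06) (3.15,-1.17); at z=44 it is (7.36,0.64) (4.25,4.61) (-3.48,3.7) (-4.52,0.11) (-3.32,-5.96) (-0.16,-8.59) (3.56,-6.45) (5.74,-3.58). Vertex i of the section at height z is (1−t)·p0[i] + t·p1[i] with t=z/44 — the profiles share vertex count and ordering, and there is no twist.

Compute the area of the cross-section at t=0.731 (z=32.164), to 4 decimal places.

Area at t=0.731: 85.8389

Cross-section at t=0.731: each vertex is (1-t)·p0[i] + t·p1[i].
  v1: (1-0.731)·(2.63,0.94) + 0.731·(7.36,0.64) = (6.0876,0.7207)
  v2: (1-0.731)·(1.85,3.35) + 0.731·(4.25,4.61) = (3.6044,4.2711)
  v3: (1-0.731)·(-2.6,3.34) + 0.731·(-3.48,3.7) = (-3.2433,3.6032)
  v4: (1-0.731)·(-4.34,1.51) + 0.731·(-4.52,0.11) = (-4.4716,0.4866)
  v5: (1-0.731)·(-1.94,-2.03) + 0.731·(-3.32,-5.96) = (-2.9488,-4.9028)
  v6: (1-0.731)·(-0.42,-3.15) + 0.731·(-0.16,-8.59) = (-0.2299,-7.1266)
  v7: (1-0.731)·(1.82,-3.06) + 0.731·(3.56,-6.45) = (3.0919,-5.5381)
  v8: (1-0.731)·(3.15,-1.17) + 0.731·(5.74,-3.58) = (5.0433,-2.9317)
Shoelace sum Σ(x_i·y_{i+1} − x_{i+1}·y_i):
  i=1: 6.0876·4.2711 − 3.6044·0.7207 = +23.4029 (running +23.4029)
  i=2: 3.6044·3.6032 − -3.2433·4.2711 = +26.8395 (running +50.2424)
  i=3: -3.2433·0.4866 − -4.4716·3.6032 = +14.5336 (running +64.7761)
  i=4: -4.4716·-4.9028 − -2.9488·0.4866 = +23.3583 (running +88.1343)
  i=5: -2.9488·-7.1266 − -0.2299·-4.9028 = +19.8875 (running +108.0219)
  i=6: -0.2299·-5.5381 − 3.0919·-7.1266 = +23.3086 (running +131.3304)
  i=7: 3.0919·-2.9317 − 5.0433·-5.5381 = +18.8655 (running +150.1960)
  i=8: 5.0433·0.7207 − 6.0876·-2.9317 = +21.4819 (running +171.6778)
Area = |Σ|/2 = |171.6778|/2 = 85.8389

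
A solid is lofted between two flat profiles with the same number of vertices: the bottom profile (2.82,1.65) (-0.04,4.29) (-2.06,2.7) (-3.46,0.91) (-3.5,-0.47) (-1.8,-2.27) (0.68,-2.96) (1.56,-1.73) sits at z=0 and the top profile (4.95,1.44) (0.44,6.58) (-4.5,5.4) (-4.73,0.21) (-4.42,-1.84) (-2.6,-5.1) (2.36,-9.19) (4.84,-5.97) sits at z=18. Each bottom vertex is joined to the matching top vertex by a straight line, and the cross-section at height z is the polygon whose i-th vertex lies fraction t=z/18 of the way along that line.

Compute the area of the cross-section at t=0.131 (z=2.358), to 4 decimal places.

Area at t=0.131: 36.6424

Cross-section at t=0.131: each vertex is (1-t)·p0[i] + t·p1[i].
  v1: (1-0.131)·(2.82,1.65) + 0.131·(4.95,1.44) = (3.0990,1.6225)
  v2: (1-0.131)·(-0.04,4.29) + 0.131·(0.44,6.58) = (0.0229,4.5900)
  v3: (1-0.131)·(-2.06,2.7) + 0.131·(-4.5,5.4) = (-2.3796,3.0537)
  v4: (1-0.131)·(-3.46,0.91) + 0.131·(-4.73,0.21) = (-3.6264,0.8183)
  v5: (1-0.131)·(-3.5,-0.47) + 0.131·(-4.42,-1.84) = (-3.6205,-0.6495)
  v6: (1-0.131)·(-1.8,-2.27) + 0.131·(-2.6,-5.1) = (-1.9048,-2.6407)
  v7: (1-0.131)·(0.68,-2.96) + 0.131·(2.36,-9.19) = (0.9001,-3.7761)
  v8: (1-0.131)·(1.56,-1.73) + 0.131·(4.84,-5.97) = (1.9897,-2.2854)
Shoelace sum Σ(x_i·y_{i+1} − x_{i+1}·y_i):
  i=1: 3.0990·4.5900 − 0.0229·1.6225 = +14.1874 (running +14.1874)
  i=2: 0.0229·3.0537 − -2.3796·4.5900 = +10.9924 (running +25.1798)
  i=3: -2.3796·0.8183 − -3.6264·3.0537 = +9.1266 (running +34.3064)
  i=4: -3.6264·-0.6495 − -3.6205·0.8183 = +5.3179 (running +39.6243)
  i=5: -3.6205·-2.6407 − -1.9048·-0.6495 = +8.3237 (running +47.9480)
  i=6: -1.9048·-3.7761 − 0.9001·-2.6407 = +9.5696 (running +57.5176)
  i=7: 0.9001·-2.2854 − 1.9897·-3.7761 = +5.4562 (running +62.9738)
  i=8: 1.9897·1.6225 − 3.0990·-2.2854 = +10.3109 (running +73.2847)
Area = |Σ|/2 = |73.2847|/2 = 36.6424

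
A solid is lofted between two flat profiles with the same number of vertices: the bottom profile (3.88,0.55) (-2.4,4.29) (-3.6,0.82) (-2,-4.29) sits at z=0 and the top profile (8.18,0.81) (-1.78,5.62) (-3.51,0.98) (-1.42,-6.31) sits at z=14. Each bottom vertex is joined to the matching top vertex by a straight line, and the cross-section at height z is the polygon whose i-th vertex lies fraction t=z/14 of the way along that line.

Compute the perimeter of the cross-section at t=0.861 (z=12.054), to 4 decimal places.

Cross-section at t=0.861: each vertex is (1-t)·p0[i] + t·p1[i].
  v1: (1-0.861)·(3.88,0.55) + 0.861·(8.18,0.81) = (7.5823,0.7739)
  v2: (1-0.861)·(-2.4,4.29) + 0.861·(-1.78,5.62) = (-1.8662,5.4351)
  v3: (1-0.861)·(-3.6,0.82) + 0.861·(-3.51,0.98) = (-3.5225,0.9578)
  v4: (1-0.861)·(-2,-4.29) + 0.861·(-1.42,-6.31) = (-1.5006,-6.0292)
Perimeter = Σ |v_{i+1} − v_i|:
  edge 1→2: √(-9.4485² + 4.6613²) = 10.5357 (running 10.5357)
  edge 2→3: √(-1.6563² + -4.4774²) = 4.7739 (running 15.3096)
  edge 3→4: √(2.0219² + -6.9870²) = 7.2736 (running 22.5833)
  edge 4→1: √(9.0829² + 6.8031²) = 11.3482 (running 33.9315)
Perimeter = 33.9315

Perimeter at t=0.861: 33.9315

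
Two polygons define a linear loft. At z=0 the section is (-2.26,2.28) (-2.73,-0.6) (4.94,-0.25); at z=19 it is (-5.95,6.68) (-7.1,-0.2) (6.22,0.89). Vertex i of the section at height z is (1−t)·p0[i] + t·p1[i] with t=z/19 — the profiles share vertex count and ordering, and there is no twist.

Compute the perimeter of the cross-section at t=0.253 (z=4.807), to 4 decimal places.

Perimeter at t=0.253: 22.1584

Cross-section at t=0.253: each vertex is (1-t)·p0[i] + t·p1[i].
  v1: (1-0.253)·(-2.26,2.28) + 0.253·(-5.95,6.68) = (-3.1936,3.3932)
  v2: (1-0.253)·(-2.73,-0.6) + 0.253·(-7.1,-0.2) = (-3.8356,-0.4988)
  v3: (1-0.253)·(4.94,-0.25) + 0.253·(6.22,0.89) = (5.2638,0.0384)
Perimeter = Σ |v_{i+1} − v_i|:
  edge 1→2: √(-0.6420² + -3.8920²) = 3.9446 (running 3.9446)
  edge 2→3: √(9.0995² + 0.5372²) = 9.1153 (running 13.0599)
  edge 3→1: √(-8.4574² + 3.3548²) = 9.0985 (running 22.1584)
Perimeter = 22.1584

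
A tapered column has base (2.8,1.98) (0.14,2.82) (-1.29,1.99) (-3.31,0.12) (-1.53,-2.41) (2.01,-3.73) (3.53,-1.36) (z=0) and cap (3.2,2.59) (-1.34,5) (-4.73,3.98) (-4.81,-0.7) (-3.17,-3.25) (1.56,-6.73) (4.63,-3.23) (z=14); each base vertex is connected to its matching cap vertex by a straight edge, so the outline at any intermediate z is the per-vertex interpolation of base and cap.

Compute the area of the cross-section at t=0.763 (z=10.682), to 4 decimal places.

Area at t=0.763: 61.5154

Cross-section at t=0.763: each vertex is (1-t)·p0[i] + t·p1[i].
  v1: (1-0.763)·(2.8,1.98) + 0.763·(3.2,2.59) = (3.1052,2.4454)
  v2: (1-0.763)·(0.14,2.82) + 0.763·(-1.34,5) = (-0.9892,4.4833)
  v3: (1-0.763)·(-1.29,1.99) + 0.763·(-4.73,3.98) = (-3.9147,3.5084)
  v4: (1-0.763)·(-3.31,0.12) + 0.763·(-4.81,-0.7) = (-4.4545,-0.5057)
  v5: (1-0.763)·(-1.53,-2.41) + 0.763·(-3.17,-3.25) = (-2.7813,-3.0509)
  v6: (1-0.763)·(2.01,-3.73) + 0.763·(1.56,-6.73) = (1.6666,-6.0190)
  v7: (1-0.763)·(3.53,-1.36) + 0.763·(4.63,-3.23) = (4.3693,-2.7868)
Shoelace sum Σ(x_i·y_{i+1} − x_{i+1}·y_i):
  i=1: 3.1052·4.4833 − -0.9892·2.4454 = +16.3408 (running +16.3408)
  i=2: -0.9892·3.5084 − -3.9147·4.4833 = +14.0804 (running +30.4212)
  i=3: -3.9147·-0.5057 − -4.4545·3.5084 = +17.6076 (running +48.0287)
  i=4: -4.4545·-3.0509 − -2.7813·-0.5057 = +12.1839 (running +60.2127)
  i=5: -2.7813·-6.0190 − 1.6666·-3.0509 = +21.8256 (running +82.0382)
  i=6: 1.6666·-2.7868 − 4.3693·-6.0190 = +21.6542 (running +103.6924)
  i=7: 4.3693·2.4454 − 3.1052·-2.7868 = +19.3384 (running +123.0308)
Area = |Σ|/2 = |123.0308|/2 = 61.5154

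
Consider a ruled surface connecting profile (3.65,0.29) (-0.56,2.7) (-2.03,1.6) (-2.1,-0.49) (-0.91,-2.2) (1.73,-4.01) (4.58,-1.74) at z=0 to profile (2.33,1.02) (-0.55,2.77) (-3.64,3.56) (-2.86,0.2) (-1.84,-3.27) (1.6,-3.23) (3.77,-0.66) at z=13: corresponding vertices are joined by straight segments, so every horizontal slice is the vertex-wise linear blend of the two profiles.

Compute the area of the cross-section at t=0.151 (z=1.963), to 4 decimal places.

Area at t=0.151: 27.2935

Cross-section at t=0.151: each vertex is (1-t)·p0[i] + t·p1[i].
  v1: (1-0.151)·(3.65,0.29) + 0.151·(2.33,1.02) = (3.4507,0.4002)
  v2: (1-0.151)·(-0.56,2.7) + 0.151·(-0.55,2.77) = (-0.5585,2.7106)
  v3: (1-0.151)·(-2.03,1.6) + 0.151·(-3.64,3.56) = (-2.2731,1.8960)
  v4: (1-0.151)·(-2.1,-0.49) + 0.151·(-2.86,0.2) = (-2.2148,-0.3858)
  v5: (1-0.151)·(-0.91,-2.2) + 0.151·(-1.84,-3.27) = (-1.0504,-2.3616)
  v6: (1-0.151)·(1.73,-4.01) + 0.151·(1.6,-3.23) = (1.7104,-3.8922)
  v7: (1-0.151)·(4.58,-1.74) + 0.151·(3.77,-0.66) = (4.4577,-1.5769)
Shoelace sum Σ(x_i·y_{i+1} − x_{i+1}·y_i):
  i=1: 3.4507·2.7106 − -0.5585·0.4002 = +9.5768 (running +9.5768)
  i=2: -0.5585·1.8960 − -2.2731·2.7106 = +5.1025 (running +14.6794)
  i=3: -2.2731·-0.3858 − -2.2148·1.8960 = +5.0761 (running +19.7555)
  i=4: -2.2148·-2.3616 − -1.0504·-0.3858 = +4.8250 (running +24.5805)
  i=5: -1.0504·-3.8922 − 1.7104·-2.3616 = +8.1277 (running +32.7082)
  i=6: 1.7104·-1.5769 − 4.4577·-3.8922 = +14.6532 (running +47.3614)
  i=7: 4.4577·0.4002 − 3.4507·-1.5769 = +7.2255 (running +54.5869)
Area = |Σ|/2 = |54.5869|/2 = 27.2935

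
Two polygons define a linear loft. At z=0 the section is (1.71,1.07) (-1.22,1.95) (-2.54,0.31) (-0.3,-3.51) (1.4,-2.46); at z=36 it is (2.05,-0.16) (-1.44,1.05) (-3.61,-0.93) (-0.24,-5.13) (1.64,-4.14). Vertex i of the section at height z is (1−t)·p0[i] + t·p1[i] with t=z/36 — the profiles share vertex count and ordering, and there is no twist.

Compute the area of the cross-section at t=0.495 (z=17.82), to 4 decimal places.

Cross-section at t=0.495: each vertex is (1-t)·p0[i] + t·p1[i].
  v1: (1-0.495)·(1.71,1.07) + 0.495·(2.05,-0.16) = (1.8783,0.4612)
  v2: (1-0.495)·(-1.22,1.95) + 0.495·(-1.44,1.05) = (-1.3289,1.5045)
  v3: (1-0.495)·(-2.54,0.31) + 0.495·(-3.61,-0.93) = (-3.0696,-0.3038)
  v4: (1-0.495)·(-0.3,-3.51) + 0.495·(-0.24,-5.13) = (-0.2703,-4.3119)
  v5: (1-0.495)·(1.4,-2.46) + 0.495·(1.64,-4.14) = (1.5188,-3.2916)
Shoelace sum Σ(x_i·y_{i+1} − x_{i+1}·y_i):
  i=1: 1.8783·1.5045 − -1.3289·0.4612 = +3.4387 (running +3.4387)
  i=2: -1.3289·-0.3038 − -3.0696·1.5045 = +5.0220 (running +8.4607)
  i=3: -3.0696·-4.3119 − -0.2703·-0.3038 = +13.1539 (running +21.6146)
  i=4: -0.2703·-3.2916 − 1.5188·-4.3119 = +7.4386 (running +29.0533)
  i=5: 1.5188·0.4612 − 1.8783·-3.2916 = +6.8830 (running +35.9363)
Area = |Σ|/2 = |35.9363|/2 = 17.9681

Area at t=0.495: 17.9681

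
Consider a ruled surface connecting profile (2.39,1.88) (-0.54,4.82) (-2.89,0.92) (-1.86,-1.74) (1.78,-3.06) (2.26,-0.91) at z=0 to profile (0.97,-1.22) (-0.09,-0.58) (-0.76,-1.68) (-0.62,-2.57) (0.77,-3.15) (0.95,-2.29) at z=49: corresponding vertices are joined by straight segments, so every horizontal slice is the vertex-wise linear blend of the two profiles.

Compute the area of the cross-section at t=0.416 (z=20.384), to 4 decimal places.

Area at t=0.416: 13.9954

Cross-section at t=0.416: each vertex is (1-t)·p0[i] + t·p1[i].
  v1: (1-0.416)·(2.39,1.88) + 0.416·(0.97,-1.22) = (1.7993,0.5904)
  v2: (1-0.416)·(-0.54,4.82) + 0.416·(-0.09,-0.58) = (-0.3528,2.5736)
  v3: (1-0.416)·(-2.89,0.92) + 0.416·(-0.76,-1.68) = (-2.0039,-0.1616)
  v4: (1-0.416)·(-1.86,-1.74) + 0.416·(-0.62,-2.57) = (-1.3442,-2.0853)
  v5: (1-0.416)·(1.78,-3.06) + 0.416·(0.77,-3.15) = (1.3598,-3.0974)
  v6: (1-0.416)·(2.26,-0.91) + 0.416·(0.95,-2.29) = (1.7150,-1.4841)
Shoelace sum Σ(x_i·y_{i+1} − x_{i+1}·y_i):
  i=1: 1.7993·2.5736 − -0.3528·0.5904 = +4.8389 (running +4.8389)
  i=2: -0.3528·-0.1616 − -2.0039·2.5736 = +5.2143 (running +10.0532)
  i=3: -2.0039·-2.0853 − -1.3442·-0.1616 = +3.9615 (running +14.0147)
  i=4: -1.3442·-3.0974 − 1.3598·-2.0853 = +6.9991 (running +21.0138)
  i=5: 1.3598·-1.4841 − 1.7150·-3.0974 = +3.2941 (running +24.3080)
  i=6: 1.7150·0.5904 − 1.7993·-1.4841 = +3.6828 (running +27.9908)
Area = |Σ|/2 = |27.9908|/2 = 13.9954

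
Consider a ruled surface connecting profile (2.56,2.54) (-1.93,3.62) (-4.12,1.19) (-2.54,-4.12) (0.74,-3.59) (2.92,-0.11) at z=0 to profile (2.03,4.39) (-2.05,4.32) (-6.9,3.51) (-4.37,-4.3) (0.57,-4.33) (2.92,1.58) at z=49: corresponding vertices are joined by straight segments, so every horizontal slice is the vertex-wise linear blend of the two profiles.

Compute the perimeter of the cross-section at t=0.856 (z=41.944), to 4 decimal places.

Cross-section at t=0.856: each vertex is (1-t)·p0[i] + t·p1[i].
  v1: (1-0.856)·(2.56,2.54) + 0.856·(2.03,4.39) = (2.1063,4.1236)
  v2: (1-0.856)·(-1.93,3.62) + 0.856·(-2.05,4.32) = (-2.0327,4.2192)
  v3: (1-0.856)·(-4.12,1.19) + 0.856·(-6.9,3.51) = (-6.4997,3.1759)
  v4: (1-0.856)·(-2.54,-4.12) + 0.856·(-4.37,-4.3) = (-4.1065,-4.2741)
  v5: (1-0.856)·(0.74,-3.59) + 0.856·(0.57,-4.33) = (0.5945,-4.2234)
  v6: (1-0.856)·(2.92,-0.11) + 0.856·(2.92,1.58) = (2.9200,1.3366)
Perimeter = Σ |v_{i+1} − v_i|:
  edge 1→2: √(-4.1390² + 0.0956²) = 4.1401 (running 4.1401)
  edge 2→3: √(-4.4670² + -1.0433²) = 4.5872 (running 8.7273)
  edge 3→4: √(2.3932² + -7.4500²) = 7.8250 (running 16.5523)
  edge 4→5: √(4.7010² + 0.0506²) = 4.7012 (running 21.2535)
  edge 5→6: √(2.3255² + 5.5601²) = 6.0268 (running 27.2803)
  edge 6→1: √(-0.8137² + 2.7870²) = 2.9033 (running 30.1836)
Perimeter = 30.1836

Perimeter at t=0.856: 30.1836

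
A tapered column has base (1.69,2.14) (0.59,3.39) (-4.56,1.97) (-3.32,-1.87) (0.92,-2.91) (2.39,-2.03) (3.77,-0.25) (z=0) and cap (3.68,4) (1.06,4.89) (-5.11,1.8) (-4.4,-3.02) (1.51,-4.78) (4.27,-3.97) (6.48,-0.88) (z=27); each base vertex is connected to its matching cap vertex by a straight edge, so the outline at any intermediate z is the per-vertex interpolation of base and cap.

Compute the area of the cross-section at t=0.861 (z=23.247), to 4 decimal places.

Area at t=0.861: 70.4031

Cross-section at t=0.861: each vertex is (1-t)·p0[i] + t·p1[i].
  v1: (1-0.861)·(1.69,2.14) + 0.861·(3.68,4) = (3.4034,3.7415)
  v2: (1-0.861)·(0.59,3.39) + 0.861·(1.06,4.89) = (0.9947,4.6815)
  v3: (1-0.861)·(-4.56,1.97) + 0.861·(-5.11,1.8) = (-5.0335,1.8236)
  v4: (1-0.861)·(-3.32,-1.87) + 0.861·(-4.4,-3.02) = (-4.2499,-2.8602)
  v5: (1-0.861)·(0.92,-2.91) + 0.861·(1.51,-4.78) = (1.4280,-4.5201)
  v6: (1-0.861)·(2.39,-2.03) + 0.861·(4.27,-3.97) = (4.0087,-3.7003)
  v7: (1-0.861)·(3.77,-0.25) + 0.861·(6.48,-0.88) = (6.1033,-0.7924)
Shoelace sum Σ(x_i·y_{i+1} − x_{i+1}·y_i):
  i=1: 3.4034·4.6815 − 0.9947·3.7415 = +12.2115 (running +12.2115)
  i=2: 0.9947·1.8236 − -5.0335·4.6815 = +25.3785 (running +37.5899)
  i=3: -5.0335·-2.8602 − -4.2499·1.8236 = +22.1469 (running +59.7368)
  i=4: -4.2499·-4.5201 − 1.4280·-2.8602 = +23.2940 (running +83.0309)
  i=5: 1.4280·-3.7003 − 4.0087·-4.5201 = +12.8355 (running +95.8663)
  i=6: 4.0087·-0.7924 − 6.1033·-3.7003 = +19.4077 (running +115.2741)
  i=7: 6.1033·3.7415 − 3.4034·-0.7924 = +25.5322 (running +140.8063)
Area = |Σ|/2 = |140.8063|/2 = 70.4031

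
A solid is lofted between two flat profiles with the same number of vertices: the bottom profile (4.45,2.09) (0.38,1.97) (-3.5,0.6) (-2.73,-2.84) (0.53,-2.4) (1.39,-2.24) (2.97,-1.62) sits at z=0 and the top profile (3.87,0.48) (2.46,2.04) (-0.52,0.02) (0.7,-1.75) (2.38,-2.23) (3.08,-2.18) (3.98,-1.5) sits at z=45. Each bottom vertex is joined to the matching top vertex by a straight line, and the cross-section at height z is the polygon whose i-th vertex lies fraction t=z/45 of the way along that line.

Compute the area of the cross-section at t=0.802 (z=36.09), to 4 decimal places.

Cross-section at t=0.802: each vertex is (1-t)·p0[i] + t·p1[i].
  v1: (1-0.802)·(4.45,2.09) + 0.802·(3.87,0.48) = (3.9848,0.7988)
  v2: (1-0.802)·(0.38,1.97) + 0.802·(2.46,2.04) = (2.0482,2.0261)
  v3: (1-0.802)·(-3.5,0.6) + 0.802·(-0.52,0.02) = (-1.1100,0.1348)
  v4: (1-0.802)·(-2.73,-2.84) + 0.802·(0.7,-1.75) = (0.0209,-1.9658)
  v5: (1-0.802)·(0.53,-2.4) + 0.802·(2.38,-2.23) = (2.0137,-2.2637)
  v6: (1-0.802)·(1.39,-2.24) + 0.802·(3.08,-2.18) = (2.7454,-2.1919)
  v7: (1-0.802)·(2.97,-1.62) + 0.802·(3.98,-1.5) = (3.7800,-1.5238)
Shoelace sum Σ(x_i·y_{i+1} − x_{i+1}·y_i):
  i=1: 3.9848·2.0261 − 2.0482·0.7988 = +6.4378 (running +6.4378)
  i=2: 2.0482·0.1348 − -1.1100·2.0261 = +2.5253 (running +8.9631)
  i=3: -1.1100·-1.9658 − 0.0209·0.1348 = +2.1793 (running +11.1424)
  i=4: 0.0209·-2.2637 − 2.0137·-1.9658 = +3.9114 (running +15.0538)
  i=5: 2.0137·-2.1919 − 2.7454·-2.2637 = +1.8008 (running +16.8546)
  i=6: 2.7454·-1.5238 − 3.7800·-2.1919 = +4.1021 (running +20.9566)
  i=7: 3.7800·0.7988 − 3.9848·-1.5238 = +9.0913 (running +30.0480)
Area = |Σ|/2 = |30.0480|/2 = 15.0240

Area at t=0.802: 15.0240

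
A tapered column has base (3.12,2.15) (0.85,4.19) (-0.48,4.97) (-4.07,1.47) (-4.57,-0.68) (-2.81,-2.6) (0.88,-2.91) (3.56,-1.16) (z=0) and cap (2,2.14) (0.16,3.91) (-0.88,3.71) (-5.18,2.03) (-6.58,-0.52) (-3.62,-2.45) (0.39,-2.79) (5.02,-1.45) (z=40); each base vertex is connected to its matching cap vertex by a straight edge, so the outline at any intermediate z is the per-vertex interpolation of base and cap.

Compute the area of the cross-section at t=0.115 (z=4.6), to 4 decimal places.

Cross-section at t=0.115: each vertex is (1-t)·p0[i] + t·p1[i].
  v1: (1-0.115)·(3.12,2.15) + 0.115·(2,2.14) = (2.9912,2.1488)
  v2: (1-0.115)·(0.85,4.19) + 0.115·(0.16,3.91) = (0.7706,4.1578)
  v3: (1-0.115)·(-0.48,4.97) + 0.115·(-0.88,3.71) = (-0.5260,4.8251)
  v4: (1-0.115)·(-4.07,1.47) + 0.115·(-5.18,2.03) = (-4.1977,1.5344)
  v5: (1-0.115)·(-4.57,-0.68) + 0.115·(-6.58,-0.52) = (-4.8012,-0.6616)
  v6: (1-0.115)·(-2.81,-2.6) + 0.115·(-3.62,-2.45) = (-2.9032,-2.5828)
  v7: (1-0.115)·(0.88,-2.91) + 0.115·(0.39,-2.79) = (0.8236,-2.8962)
  v8: (1-0.115)·(3.56,-1.16) + 0.115·(5.02,-1.45) = (3.7279,-1.1933)
Shoelace sum Σ(x_i·y_{i+1} − x_{i+1}·y_i):
  i=1: 2.9912·4.1578 − 0.7706·2.1488 = +10.7808 (running +10.7808)
  i=2: 0.7706·4.8251 − -0.5260·4.1578 = +5.9055 (running +16.6863)
  i=3: -0.5260·1.5344 − -4.1977·4.8251 = +19.4470 (running +36.1333)
  i=4: -4.1977·-0.6616 − -4.8012·1.5344 = +10.1440 (running +46.2773)
  i=5: -4.8012·-2.5828 − -2.9032·-0.6616 = +10.4794 (running +56.7567)
  i=6: -2.9032·-2.8962 − 0.8236·-2.5828 = +10.5354 (running +67.2921)
  i=7: 0.8236·-1.1933 − 3.7279·-2.8962 = +9.8138 (running +77.1060)
  i=8: 3.7279·2.1488 − 2.9912·-1.1933 = +11.5802 (running +88.6862)
Area = |Σ|/2 = |88.6862|/2 = 44.3431

Area at t=0.115: 44.3431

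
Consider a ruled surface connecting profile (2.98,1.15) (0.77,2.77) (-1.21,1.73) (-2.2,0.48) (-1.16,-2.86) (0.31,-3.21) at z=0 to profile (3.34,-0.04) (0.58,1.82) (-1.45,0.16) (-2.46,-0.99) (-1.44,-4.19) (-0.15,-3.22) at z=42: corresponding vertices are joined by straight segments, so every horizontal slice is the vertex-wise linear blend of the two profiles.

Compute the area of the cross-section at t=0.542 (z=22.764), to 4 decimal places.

Cross-section at t=0.542: each vertex is (1-t)·p0[i] + t·p1[i].
  v1: (1-0.542)·(2.98,1.15) + 0.542·(3.34,-0.04) = (3.1751,0.5050)
  v2: (1-0.542)·(0.77,2.77) + 0.542·(0.58,1.82) = (0.6670,2.2551)
  v3: (1-0.542)·(-1.21,1.73) + 0.542·(-1.45,0.16) = (-1.3401,0.8791)
  v4: (1-0.542)·(-2.2,0.48) + 0.542·(-2.46,-0.99) = (-2.3409,-0.3167)
  v5: (1-0.542)·(-1.16,-2.86) + 0.542·(-1.44,-4.19) = (-1.3118,-3.5809)
  v6: (1-0.542)·(0.31,-3.21) + 0.542·(-0.15,-3.22) = (0.0607,-3.2154)
Shoelace sum Σ(x_i·y_{i+1} − x_{i+1}·y_i):
  i=1: 3.1751·2.2551 − 0.6670·0.5050 = +6.8234 (running +6.8234)
  i=2: 0.6670·0.8791 − -1.3401·2.2551 = +3.6084 (running +10.4317)
  i=3: -1.3401·-0.3167 − -2.3409·0.8791 = +2.4823 (running +12.9140)
  i=4: -2.3409·-3.5809 − -1.3118·-0.3167 = +7.9670 (running +20.8810)
  i=5: -1.3118·-3.2154 − 0.0607·-3.5809 = +4.4351 (running +25.3162)
  i=6: 0.0607·0.5050 − 3.1751·-3.2154 = +10.2400 (running +35.5561)
Area = |Σ|/2 = |35.5561|/2 = 17.7781

Area at t=0.542: 17.7781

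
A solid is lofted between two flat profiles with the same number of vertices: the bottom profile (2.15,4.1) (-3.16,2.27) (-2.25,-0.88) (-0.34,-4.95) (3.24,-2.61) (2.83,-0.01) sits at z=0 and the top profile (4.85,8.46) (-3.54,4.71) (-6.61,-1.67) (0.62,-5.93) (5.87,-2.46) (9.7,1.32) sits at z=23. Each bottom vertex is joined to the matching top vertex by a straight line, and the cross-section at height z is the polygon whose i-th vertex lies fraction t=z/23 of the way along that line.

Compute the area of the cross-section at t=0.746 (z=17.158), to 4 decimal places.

Cross-section at t=0.746: each vertex is (1-t)·p0[i] + t·p1[i].
  v1: (1-0.746)·(2.15,4.1) + 0.746·(4.85,8.46) = (4.1642,7.3526)
  v2: (1-0.746)·(-3.16,2.27) + 0.746·(-3.54,4.71) = (-3.4435,4.0902)
  v3: (1-0.746)·(-2.25,-0.88) + 0.746·(-6.61,-1.67) = (-5.5026,-1.4693)
  v4: (1-0.746)·(-0.34,-4.95) + 0.746·(0.62,-5.93) = (0.3762,-5.6811)
  v5: (1-0.746)·(3.24,-2.61) + 0.746·(5.87,-2.46) = (5.2020,-2.4981)
  v6: (1-0.746)·(2.83,-0.01) + 0.746·(9.7,1.32) = (7.9550,0.9822)
Shoelace sum Σ(x_i·y_{i+1} − x_{i+1}·y_i):
  i=1: 4.1642·4.0902 − -3.4435·7.3526 = +42.3510 (running +42.3510)
  i=2: -3.4435·-1.4693 − -5.5026·4.0902 = +27.5664 (running +69.9174)
  i=3: -5.5026·-5.6811 − 0.3762·-1.4693 = +31.8132 (running +101.7306)
  i=4: 0.3762·-2.4981 − 5.2020·-5.6811 = +28.6132 (running +130.3438)
  i=5: 5.2020·0.9822 − 7.9550·-2.4981 = +24.9817 (running +155.3255)
  i=6: 7.9550·7.3526 − 4.1642·0.9822 = +54.3998 (running +209.7253)
Area = |Σ|/2 = |209.7253|/2 = 104.8626

Area at t=0.746: 104.8626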